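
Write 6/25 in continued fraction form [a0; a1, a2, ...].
[0; 4, 6]

Euclidean algorithm steps:
6 = 0 × 25 + 6
25 = 4 × 6 + 1
6 = 6 × 1 + 0
Continued fraction: [0; 4, 6]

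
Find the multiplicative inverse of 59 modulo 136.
83

gcd(59, 136) = 1, so the inverse exists.
Extended Euclidean algorithm on (136, 59):
136 = 2 × 59 + 18  ⟹  18 = (1)·136 + (-2)·59
59 = 3 × 18 + 5  ⟹  5 = (-3)·136 + (7)·59
18 = 3 × 5 + 3  ⟹  3 = (10)·136 + (-23)·59
5 = 1 × 3 + 2  ⟹  2 = (-13)·136 + (30)·59
3 = 1 × 2 + 1  ⟹  1 = (23)·136 + (-53)·59
So (-53)·59 ≡ 1 (mod 136), i.e. 59^(-1) ≡ -53 ≡ 83 (mod 136).
Check: 59 × 83 = 4897 ≡ 1 (mod 136)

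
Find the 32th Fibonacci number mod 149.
78

Matrix identity: Q^n = [[F_(n+1), F_n], [F_n, F_(n-1)]] with Q = [[1,1],[1,0]].
n = 32 = 100000₂. Square-and-multiply, entries mod 149:
Q^1 = [[1,1],[1,0]]
Q^2 = (Q^1)² = [[2,1],[1,1]]
Q^4 = (Q^2)² = [[5,3],[3,2]]
Q^8 = (Q^4)² = [[34,21],[21,13]]
Q^16 = (Q^8)² = [[107,93],[93,14]]
Q^32 = (Q^16)² = [[132,78],[78,54]]
F_32 mod 149 = Q^32[0][1] = 78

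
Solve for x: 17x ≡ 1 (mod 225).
53

gcd(17, 225) = 1, so the inverse exists.
Extended Euclidean algorithm on (225, 17):
225 = 13 × 17 + 4  ⟹  4 = (1)·225 + (-13)·17
17 = 4 × 4 + 1  ⟹  1 = (-4)·225 + (53)·17
So (53)·17 ≡ 1 (mod 225), i.e. 17^(-1) ≡ 53 (mod 225).
Check: 17 × 53 = 901 ≡ 1 (mod 225)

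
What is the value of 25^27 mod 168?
1

Repeated squaring. Binary of 27 = 11011.
25^1 ≡ 25 (mod 168); 25^2 ≡ 121 (mod 168); 25^4 ≡ 25 (mod 168); 25^8 ≡ 121 (mod 168); 25^16 ≡ 25 (mod 168)
25^27 = 25^1 × 25^2 × 25^8 × 25^16 ≡ 1 (mod 168)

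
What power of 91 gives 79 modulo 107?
104

Baby-step giant-step with step n = ⌈√107⌉ = 11.
Baby steps 91^j mod 107 (j:value) for j=0..10: 0:1, 1:91, 2:42, 3:77, 4:52, 5:24, 6:44, 7:45, 8:29, 9:71, 10:41.
Giant-step multiplier: 91^(-11) ≡ 91^(106-11) = 91^95 ≡ 84 (mod 107).
Giant steps γ_i = 79·84^i mod 107: γ_0=79, γ_1=2, γ_2=61, γ_3=95, γ_4=62, γ_5=72, γ_6=56, γ_7=103, γ_8=92, γ_9=24 (in table at j=5).
x = i·n + j = 9·11 + 5 = 104.
Check: 91^104 ≡ 79 (mod 107).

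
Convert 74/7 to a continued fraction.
[10; 1, 1, 3]

Euclidean algorithm steps:
74 = 10 × 7 + 4
7 = 1 × 4 + 3
4 = 1 × 3 + 1
3 = 3 × 1 + 0
Continued fraction: [10; 1, 1, 3]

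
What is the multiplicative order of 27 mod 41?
8

41 is prime, so ord(27) divides φ(41) = 40.
Divisors of 40: 1, 2, 4, 5, 8, 10, 20, 40.
Repeated squaring: 27^1 ≡ 27, 27^2 ≡ 32, 27^4 ≡ 40, 27^8 ≡ 1, 27^16 ≡ 1, 27^32 ≡ 1 (mod 41).
Test 27^d mod 41 for each divisor d in increasing order:
27^1 ≡ 27
27^2 ≡ 32
27^4 ≡ 40
27^5 = 27^4·27^1 ≡ 14
27^8 ≡ 1  ← first divisor giving 1
The order is 8.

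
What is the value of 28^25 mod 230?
148

Repeated squaring. Binary of 25 = 11001.
28^1 ≡ 28 (mod 230); 28^2 ≡ 94 (mod 230); 28^4 ≡ 96 (mod 230); 28^8 ≡ 16 (mod 230); 28^16 ≡ 26 (mod 230)
28^25 = 28^1 × 28^8 × 28^16 ≡ 148 (mod 230)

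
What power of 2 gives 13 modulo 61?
40

Baby-step giant-step with step n = ⌈√61⌉ = 8.
Baby steps 2^j mod 61 (j:value) for j=0..7: 0:1, 1:2, 2:4, 3:8, 4:16, 5:32, 6:3, 7:6.
Giant-step multiplier: 2^(-8) ≡ 2^(60-8) = 2^52 ≡ 56 (mod 61).
Giant steps γ_i = 13·56^i mod 61: γ_0=13, γ_1=57, γ_2=20, γ_3=22, γ_4=12, γ_5=1 (in table at j=0).
x = i·n + j = 5·8 + 0 = 40.
Check: 2^40 ≡ 13 (mod 61).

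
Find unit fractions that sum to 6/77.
1/13 + 1/1001

Greedy algorithm:
6/77: ceiling(77/6) = 13, use 1/13
1/1001: ceiling(1001/1) = 1001, use 1/1001
Result: 6/77 = 1/13 + 1/1001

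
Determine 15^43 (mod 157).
104

Repeated squaring. Binary of 43 = 101011.
15^1 ≡ 15 (mod 157); 15^2 ≡ 68 (mod 157); 15^4 ≡ 71 (mod 157); 15^8 ≡ 17 (mod 157); 15^16 ≡ 132 (mod 157); 15^32 ≡ 154 (mod 157)
15^43 = 15^1 × 15^2 × 15^8 × 15^32 ≡ 104 (mod 157)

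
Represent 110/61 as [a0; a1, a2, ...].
[1; 1, 4, 12]

Euclidean algorithm steps:
110 = 1 × 61 + 49
61 = 1 × 49 + 12
49 = 4 × 12 + 1
12 = 12 × 1 + 0
Continued fraction: [1; 1, 4, 12]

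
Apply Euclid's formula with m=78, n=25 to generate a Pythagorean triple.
(5459, 3900, 6709)

Euclid's formula: a = m² - n², b = 2mn, c = m² + n²
m = 78, n = 25
a = 78² - 25² = 6084 - 625 = 5459
b = 2 × 78 × 25 = 3900
c = 78² + 25² = 6084 + 625 = 6709
Verification: 5459² + 3900² = 29800681 + 15210000 = 45010681 = 6709² ✓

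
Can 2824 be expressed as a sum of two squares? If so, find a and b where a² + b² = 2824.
18² + 50² (a=18, b=50)

Factorization: 2824 = 2^3 × 353
By Fermat: n is sum of two squares iff every prime p ≡ 3 (mod 4) appears to even power.
All primes ≡ 3 (mod 4) appear to even power.
Search a = 0, 1, 2, … for 2824 - a² a perfect square: first hit at a = 18: 2824 - 324 = 2500 = 50².
2824 = 18² + 50² = 324 + 2500 ✓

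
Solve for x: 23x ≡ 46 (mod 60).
x ≡ 2 (mod 60)

gcd(23, 60) = 1, which divides 46, so solutions exist.
Find 23^(-1) mod 60 by the extended Euclidean algorithm:
60 = 2 × 23 + 14  ⟹  14 = (1)·60 + (-2)·23
23 = 1 × 14 + 9  ⟹  9 = (-1)·60 + (3)·23
14 = 1 × 9 + 5  ⟹  5 = (2)·60 + (-5)·23
9 = 1 × 5 + 4  ⟹  4 = (-3)·60 + (8)·23
5 = 1 × 4 + 1  ⟹  1 = (5)·60 + (-13)·23
So (-13)·23 ≡ 1 (mod 60), i.e. 23^(-1) ≡ -13 ≡ 47 (mod 60).
x ≡ 47 × 46 = 2162 ≡ 2 (mod 60).
Check: 23 × 2 = 46 ≡ 46 (mod 60).
Unique solution: x ≡ 2 (mod 60)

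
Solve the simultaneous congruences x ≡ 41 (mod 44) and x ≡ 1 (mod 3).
85

Using Chinese Remainder Theorem:
M = 44 × 3 = 132
M1 = 3, M2 = 44
y1 = 3^(-1) mod 44 = 15
y2 = 44^(-1) mod 3 = 2
x = (41×3×15 + 1×44×2) mod 132 = 85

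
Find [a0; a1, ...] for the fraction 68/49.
[1; 2, 1, 1, 2, 1, 2]

Euclidean algorithm steps:
68 = 1 × 49 + 19
49 = 2 × 19 + 11
19 = 1 × 11 + 8
11 = 1 × 8 + 3
8 = 2 × 3 + 2
3 = 1 × 2 + 1
2 = 2 × 1 + 0
Continued fraction: [1; 2, 1, 1, 2, 1, 2]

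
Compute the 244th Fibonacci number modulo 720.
3

Matrix identity: Q^n = [[F_(n+1), F_n], [F_n, F_(n-1)]] with Q = [[1,1],[1,0]].
n = 244 = 11110100₂. Square-and-multiply, entries mod 720:
Q^1 = [[1,1],[1,0]]
Q^3 = (Q^1)²·Q = [[3,2],[2,1]]
Q^7 = (Q^3)²·Q = [[21,13],[13,8]]
Q^15 = (Q^7)²·Q = [[267,610],[610,377]]
Q^30 = (Q^15)² = [[589,440],[440,149]]
Q^61 = (Q^30)²·Q = [[521,521],[521,0]]
Q^122 = (Q^61)² = [[2,1],[1,1]]
Q^244 = (Q^122)² = [[5,3],[3,2]]
F_244 mod 720 = Q^244[0][1] = 3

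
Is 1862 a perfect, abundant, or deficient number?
deficient

Proper divisors of 1862: sum = 1 + 2 + 7 + 14 + 19 + 38 + 49 + 98 + 133 + 266 + 931 = 1558
Since 1558 < 1862, 1862 is deficient.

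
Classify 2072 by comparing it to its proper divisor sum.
abundant

Proper divisors of 2072: sum = 1 + 2 + 4 + 7 + 8 + 14 + 28 + 37 + 56 + 74 + 148 + 259 + 296 + 518 + 1036 = 2488
Since 2488 > 2072, 2072 is abundant.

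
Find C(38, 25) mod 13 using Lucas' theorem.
2

Using Lucas' theorem:
Write n=38 and k=25 in base 13:
n in base 13: [2, 12]
k in base 13: [1, 12]
C(38,25) mod 13 = ∏ C(n_i, k_i) mod 13
Digit binomials (mod 13): C(2,1) = 2; C(12,12) = 1
Product: 2 × 1 = 2 ≡ 2 (mod 13)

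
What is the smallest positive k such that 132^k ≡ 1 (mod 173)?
43

173 is prime, so ord(132) divides φ(173) = 172.
Divisors of 172: 1, 2, 4, 43, 86, 172.
Repeated squaring: 132^1 ≡ 132, 132^2 ≡ 124, 132^4 ≡ 152, 132^8 ≡ 95, 132^16 ≡ 29, 132^32 ≡ 149, 132^64 ≡ 57, 132^128 ≡ 135 (mod 173).
Test 132^d mod 173 for each divisor d in increasing order:
132^1 ≡ 132
132^2 ≡ 124
132^4 ≡ 152
132^43 = 132^32·132^8·132^2·132^1 ≡ 1  ← first divisor giving 1
The order is 43.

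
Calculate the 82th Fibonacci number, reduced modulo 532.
435

Matrix identity: Q^n = [[F_(n+1), F_n], [F_n, F_(n-1)]] with Q = [[1,1],[1,0]].
n = 82 = 1010010₂. Square-and-multiply, entries mod 532:
Q^1 = [[1,1],[1,0]]
Q^2 = (Q^1)² = [[2,1],[1,1]]
Q^5 = (Q^2)²·Q = [[8,5],[5,3]]
Q^10 = (Q^5)² = [[89,55],[55,34]]
Q^20 = (Q^10)² = [[306,381],[381,457]]
Q^41 = (Q^20)²·Q = [[160,461],[461,231]]
Q^82 = (Q^41)² = [[317,435],[435,414]]
F_82 mod 532 = Q^82[0][1] = 435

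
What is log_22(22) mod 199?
1

Baby-step giant-step with step n = ⌈√199⌉ = 15.
Baby steps 22^j mod 199 (j:value) for j=0..14: 0:1, 1:22, 2:86, 3:101, 4:33, 5:129, 6:52, 7:149, 8:94, 9:78, 10:124, 11:141, 12:117, 13:186, 14:112.
h = 22 is already in the table at j=1, so x = 1.
Check: 22^1 ≡ 22 (mod 199).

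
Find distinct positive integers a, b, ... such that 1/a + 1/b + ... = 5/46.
1/10 + 1/115

Greedy algorithm:
5/46: ceiling(46/5) = 10, use 1/10
1/115: ceiling(115/1) = 115, use 1/115
Result: 5/46 = 1/10 + 1/115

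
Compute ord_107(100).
53

107 is prime, so ord(100) divides φ(107) = 106.
Divisors of 106: 1, 2, 53, 106.
Repeated squaring: 100^1 ≡ 100, 100^2 ≡ 49, 100^4 ≡ 47, 100^8 ≡ 69, 100^16 ≡ 53, 100^32 ≡ 27, 100^64 ≡ 87 (mod 107).
Test 100^d mod 107 for each divisor d in increasing order:
100^1 ≡ 100
100^2 ≡ 49
100^53 = 100^32·100^16·100^4·100^1 ≡ 1  ← first divisor giving 1
The order is 53.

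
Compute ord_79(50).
39

79 is prime, so ord(50) divides φ(79) = 78.
Divisors of 78: 1, 2, 3, 6, 13, 26, 39, 78.
Repeated squaring: 50^1 ≡ 50, 50^2 ≡ 51, 50^4 ≡ 73, 50^8 ≡ 36, 50^16 ≡ 32, 50^32 ≡ 76, 50^64 ≡ 9 (mod 79).
Test 50^d mod 79 for each divisor d in increasing order:
50^1 ≡ 50
50^2 ≡ 51
50^3 = 50^2·50^1 ≡ 22
50^6 = 50^4·50^2 ≡ 10
50^13 = 50^8·50^4·50^1 ≡ 23
50^26 = 50^16·50^8·50^2 ≡ 55
50^39 = 50^32·50^4·50^2·50^1 ≡ 1  ← first divisor giving 1
The order is 39.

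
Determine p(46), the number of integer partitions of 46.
105558

p(n) counts ways to write n as a sum of positive integers (order ignored).
Euler's pentagonal recurrence: p(k) = p(k-1) + p(k-2) - p(k-5) - p(k-7) + p(k-12) + p(k-15) - ... (offsets j(3j∓1)/2, signs ++--, p(0)=1, p(<0)=0).
DP table for k = 0..45: p(0)=1, p(1)=1, p(2)=2, p(3)=3, p(4)=5, p(5)=7, p(6)=11, p(7)=15, p(8)=22, p(9)=30, p(10)=42, p(11)=56, p(12)=77, p(13)=101, p(14)=135, p(15)=176, p(16)=231, p(17)=297, p(18)=385, p(19)=490, p(20)=627, p(21)=792, p(22)=1002, p(23)=1255, p(24)=1575, p(25)=1958, p(26)=2436, p(27)=3010, p(28)=3718, p(29)=4565, p(30)=5604, p(31)=6842, p(32)=8349, p(33)=10143, p(34)=12310, p(35)=14883, p(36)=17977, p(37)=21637, p(38)=26015, p(39)=31185, p(40)=37338, p(41)=44583, p(42)=53174, p(43)=63261, p(44)=75175, p(45)=89134.
Final step: p(46) = p(45) + p(44) - p(41) - p(39) + p(34) + p(31) - p(24) - p(20) + p(11) + p(6)
= 89134 + 75175 - 44583 - 31185 + 12310 + 6842 - 1575 - 627 + 56 + 11
= 105558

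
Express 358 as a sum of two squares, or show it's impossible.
Not possible

Factorization: 358 = 2 × 179
By Fermat: n is sum of two squares iff every prime p ≡ 3 (mod 4) appears to even power.
Prime(s) ≡ 3 (mod 4) with odd exponent: [(179, 1)]
Therefore 358 cannot be expressed as a² + b².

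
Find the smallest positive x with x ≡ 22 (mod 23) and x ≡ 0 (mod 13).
91

Using Chinese Remainder Theorem:
M = 23 × 13 = 299
M1 = 13, M2 = 23
y1 = 13^(-1) mod 23 = 16
y2 = 23^(-1) mod 13 = 4
x = (22×13×16 + 0×23×4) mod 299 = 91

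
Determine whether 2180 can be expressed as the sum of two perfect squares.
8² + 46² (a=8, b=46)

Factorization: 2180 = 2^2 × 5 × 109
By Fermat: n is sum of two squares iff every prime p ≡ 3 (mod 4) appears to even power.
All primes ≡ 3 (mod 4) appear to even power.
Search a = 0, 1, 2, … for 2180 - a² a perfect square: first hit at a = 8: 2180 - 64 = 2116 = 46².
2180 = 8² + 46² = 64 + 2116 ✓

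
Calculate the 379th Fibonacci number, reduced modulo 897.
350

Matrix identity: Q^n = [[F_(n+1), F_n], [F_n, F_(n-1)]] with Q = [[1,1],[1,0]].
n = 379 = 101111011₂. Square-and-multiply, entries mod 897:
Q^1 = [[1,1],[1,0]]
Q^2 = (Q^1)² = [[2,1],[1,1]]
Q^5 = (Q^2)²·Q = [[8,5],[5,3]]
Q^11 = (Q^5)²·Q = [[144,89],[89,55]]
Q^23 = (Q^11)²·Q = [[621,850],[850,668]]
Q^47 = (Q^23)²·Q = [[759,346],[346,413]]
Q^94 = (Q^47)² = [[622,68],[68,554]]
Q^189 = (Q^94)²·Q = [[551,416],[416,135]]
Q^379 = (Q^189)²·Q = [[480,350],[350,130]]
F_379 mod 897 = Q^379[0][1] = 350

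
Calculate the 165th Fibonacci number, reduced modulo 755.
610

Matrix identity: Q^n = [[F_(n+1), F_n], [F_n, F_(n-1)]] with Q = [[1,1],[1,0]].
n = 165 = 10100101₂. Square-and-multiply, entries mod 755:
Q^1 = [[1,1],[1,0]]
Q^2 = (Q^1)² = [[2,1],[1,1]]
Q^5 = (Q^2)²·Q = [[8,5],[5,3]]
Q^10 = (Q^5)² = [[89,55],[55,34]]
Q^20 = (Q^10)² = [[376,725],[725,406]]
Q^41 = (Q^20)²·Q = [[281,336],[336,700]]
Q^82 = (Q^41)² = [[87,436],[436,406]]
Q^165 = (Q^82)²·Q = [[383,610],[610,528]]
F_165 mod 755 = Q^165[0][1] = 610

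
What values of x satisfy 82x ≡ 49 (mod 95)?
x ≡ 62 (mod 95)

gcd(82, 95) = 1, which divides 49, so solutions exist.
Find 82^(-1) mod 95 by the extended Euclidean algorithm:
95 = 1 × 82 + 13  ⟹  13 = (1)·95 + (-1)·82
82 = 6 × 13 + 4  ⟹  4 = (-6)·95 + (7)·82
13 = 3 × 4 + 1  ⟹  1 = (19)·95 + (-22)·82
So (-22)·82 ≡ 1 (mod 95), i.e. 82^(-1) ≡ -22 ≡ 73 (mod 95).
x ≡ 73 × 49 = 3577 ≡ 62 (mod 95).
Check: 82 × 62 = 5084 ≡ 49 (mod 95).
Unique solution: x ≡ 62 (mod 95)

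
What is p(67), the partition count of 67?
2679689

p(n) counts ways to write n as a sum of positive integers (order ignored).
Euler's pentagonal recurrence: p(k) = p(k-1) + p(k-2) - p(k-5) - p(k-7) + p(k-12) + p(k-15) - ... (offsets j(3j∓1)/2, signs ++--, p(0)=1, p(<0)=0).
DP table for k = 0..66: p(0)=1, p(1)=1, p(2)=2, p(3)=3, p(4)=5, p(5)=7, p(6)=11, p(7)=15, p(8)=22, p(9)=30, p(10)=42, p(11)=56, p(12)=77, p(13)=101, p(14)=135, p(15)=176, p(16)=231, p(17)=297, p(18)=385, p(19)=490, p(20)=627, p(21)=792, p(22)=1002, p(23)=1255, p(24)=1575, p(25)=1958, p(26)=2436, p(27)=3010, p(28)=3718, p(29)=4565, p(30)=5604, p(31)=6842, p(32)=8349, p(33)=10143, p(34)=12310, p(35)=14883, p(36)=17977, p(37)=21637, p(38)=26015, p(39)=31185, p(40)=37338, p(41)=44583, p(42)=53174, p(43)=63261, p(44)=75175, p(45)=89134, p(46)=105558, p(47)=124754, p(48)=147273, p(49)=173525, p(50)=204226, p(51)=239943, p(52)=281589, p(53)=329931, p(54)=386155, p(55)=451276, p(56)=526823, p(57)=614154, p(58)=715220, p(59)=831820, p(60)=966467, p(61)=1121505, p(62)=1300156, p(63)=1505499, p(64)=1741630, p(65)=2012558, p(66)=2323520.
Final step: p(67) = p(66) + p(65) - p(62) - p(60) + p(55) + p(52) - p(45) - p(41) + p(32) + p(27) - p(16) - p(10)
= 2323520 + 2012558 - 1300156 - 966467 + 451276 + 281589 - 89134 - 44583 + 8349 + 3010 - 231 - 42
= 2679689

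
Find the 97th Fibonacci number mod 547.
404

Matrix identity: Q^n = [[F_(n+1), F_n], [F_n, F_(n-1)]] with Q = [[1,1],[1,0]].
n = 97 = 1100001₂. Square-and-multiply, entries mod 547:
Q^1 = [[1,1],[1,0]]
Q^3 = (Q^1)²·Q = [[3,2],[2,1]]
Q^6 = (Q^3)² = [[13,8],[8,5]]
Q^12 = (Q^6)² = [[233,144],[144,89]]
Q^24 = (Q^12)² = [[86,420],[420,213]]
Q^48 = (Q^24)² = [[4,317],[317,234]]
Q^97 = (Q^48)²·Q = [[364,404],[404,507]]
F_97 mod 547 = Q^97[0][1] = 404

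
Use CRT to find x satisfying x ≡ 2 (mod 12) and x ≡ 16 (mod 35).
86

Using Chinese Remainder Theorem:
M = 12 × 35 = 420
M1 = 35, M2 = 12
y1 = 35^(-1) mod 12 = 11
y2 = 12^(-1) mod 35 = 3
x = (2×35×11 + 16×12×3) mod 420 = 86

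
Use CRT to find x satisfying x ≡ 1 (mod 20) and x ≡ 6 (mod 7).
41

Using Chinese Remainder Theorem:
M = 20 × 7 = 140
M1 = 7, M2 = 20
y1 = 7^(-1) mod 20 = 3
y2 = 20^(-1) mod 7 = 6
x = (1×7×3 + 6×20×6) mod 140 = 41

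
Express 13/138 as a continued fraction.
[0; 10, 1, 1, 1, 1, 2]

Euclidean algorithm steps:
13 = 0 × 138 + 13
138 = 10 × 13 + 8
13 = 1 × 8 + 5
8 = 1 × 5 + 3
5 = 1 × 3 + 2
3 = 1 × 2 + 1
2 = 2 × 1 + 0
Continued fraction: [0; 10, 1, 1, 1, 1, 2]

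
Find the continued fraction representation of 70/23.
[3; 23]

Euclidean algorithm steps:
70 = 3 × 23 + 1
23 = 23 × 1 + 0
Continued fraction: [3; 23]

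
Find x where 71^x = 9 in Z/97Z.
4

Baby-step giant-step with step n = ⌈√97⌉ = 10.
Baby steps 71^j mod 97 (j:value) for j=0..9: 0:1, 1:71, 2:94, 3:78, 4:9, 5:57, 6:70, 7:23, 8:81, 9:28.
h = 9 is already in the table at j=4, so x = 4.
Check: 71^4 ≡ 9 (mod 97).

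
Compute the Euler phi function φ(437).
396

437 = 19 × 23
φ(n) = n × ∏(1 - 1/p) for each prime p dividing n
φ(437) = 437 × (1 - 1/19) × (1 - 1/23) = 396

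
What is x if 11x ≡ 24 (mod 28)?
x ≡ 20 (mod 28)

gcd(11, 28) = 1, which divides 24, so solutions exist.
Find 11^(-1) mod 28 by the extended Euclidean algorithm:
28 = 2 × 11 + 6  ⟹  6 = (1)·28 + (-2)·11
11 = 1 × 6 + 5  ⟹  5 = (-1)·28 + (3)·11
6 = 1 × 5 + 1  ⟹  1 = (2)·28 + (-5)·11
So (-5)·11 ≡ 1 (mod 28), i.e. 11^(-1) ≡ -5 ≡ 23 (mod 28).
x ≡ 23 × 24 = 552 ≡ 20 (mod 28).
Check: 11 × 20 = 220 ≡ 24 (mod 28).
Unique solution: x ≡ 20 (mod 28)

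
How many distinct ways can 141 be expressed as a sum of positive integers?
16670689208

p(n) counts ways to write n as a sum of positive integers (order ignored).
Euler's pentagonal recurrence: p(k) = p(k-1) + p(k-2) - p(k-5) - p(k-7) + p(k-12) + p(k-15) - ... (offsets j(3j∓1)/2, signs ++--, p(0)=1, p(<0)=0).
DP table for k = 0..140: p(0)=1, p(1)=1, p(2)=2, p(3)=3, p(4)=5, p(5)=7, p(6)=11, p(7)=15, p(8)=22, p(9)=30, p(10)=42, p(11)=56, p(12)=77, p(13)=101, p(14)=135, p(15)=176, p(16)=231, p(17)=297, p(18)=385, p(19)=490, p(20)=627, p(21)=792, p(22)=1002, p(23)=1255, p(24)=1575, p(25)=1958, p(26)=2436, p(27)=3010, p(28)=3718, p(29)=4565, p(30)=5604, p(31)=6842, p(32)=8349, p(33)=10143, p(34)=12310, p(35)=14883, p(36)=17977, p(37)=21637, p(38)=26015, p(39)=31185, p(40)=37338, p(41)=44583, p(42)=53174, p(43)=63261, p(44)=75175, p(45)=89134, p(46)=105558, p(47)=124754, p(48)=147273, p(49)=173525, p(50)=204226, p(51)=239943, p(52)=281589, p(53)=329931, p(54)=386155, p(55)=451276, p(56)=526823, p(57)=614154, p(58)=715220, p(59)=831820, p(60)=966467, p(61)=1121505, p(62)=1300156, p(63)=1505499, p(64)=1741630, p(65)=2012558, p(66)=2323520, p(67)=2679689, p(68)=3087735, p(69)=3554345, p(70)=4087968, p(71)=4697205, p(72)=5392783, p(73)=6185689, p(74)=7089500, p(75)=8118264, p(76)=9289091, p(77)=10619863, p(78)=12132164, p(79)=13848650, p(80)=15796476, p(81)=18004327, p(82)=20506255, p(83)=23338469, p(84)=26543660, p(85)=30167357, p(86)=34262962, p(87)=38887673, p(88)=44108109, p(89)=49995925, p(90)=56634173, p(91)=64112359, p(92)=72533807, p(93)=82010177, p(94)=92669720, p(95)=104651419, p(96)=118114304, p(97)=133230930, p(98)=150198136, p(99)=169229875, p(100)=190569292, p(101)=214481126, p(102)=241265379, p(103)=271248950, p(104)=304801365, p(105)=342325709, p(106)=384276336, p(107)=431149389, p(108)=483502844, p(109)=541946240, p(110)=607163746, p(111)=679903203, p(112)=761002156, p(113)=851376628, p(114)=952050665, p(115)=1064144451, p(116)=1188908248, p(117)=1327710076, p(118)=1482074143, p(119)=1653668665, p(120)=1844349560, p(121)=2056148051, p(122)=2291320912, p(123)=2552338241, p(124)=2841940500, p(125)=3163127352, p(126)=3519222692, p(127)=3913864295, p(128)=4351078600, p(129)=4835271870, p(130)=5371315400, p(131)=5964539504, p(132)=6620830889, p(133)=7346629512, p(134)=8149040695, p(135)=9035836076, p(136)=10015581680, p(137)=11097645016, p(138)=12292341831, p(139)=13610949895, p(140)=15065878135.
Final step: p(141) = p(140) + p(139) - p(136) - p(134) + p(129) + p(126) - p(119) - p(115) + p(106) + p(101) - p(90) - p(84) + p(71) + p(64) - p(49) - p(41) + p(24) + p(15)
= 15065878135 + 13610949895 - 10015581680 - 8149040695 + 4835271870 + 3519222692 - 1653668665 - 1064144451 + 384276336 + 214481126 - 56634173 - 26543660 + 4697205 + 1741630 - 173525 - 44583 + 1575 + 176
= 16670689208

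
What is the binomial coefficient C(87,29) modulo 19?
6

Using Lucas' theorem:
Write n=87 and k=29 in base 19:
n in base 19: [4, 11]
k in base 19: [1, 10]
C(87,29) mod 19 = ∏ C(n_i, k_i) mod 19
Digit binomials (mod 19): C(4,1) = 4; C(11,10) = 11
Product: 4 × 11 = 44 ≡ 6 (mod 19)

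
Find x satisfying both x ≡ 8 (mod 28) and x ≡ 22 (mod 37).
540

Using Chinese Remainder Theorem:
M = 28 × 37 = 1036
M1 = 37, M2 = 28
y1 = 37^(-1) mod 28 = 25
y2 = 28^(-1) mod 37 = 4
x = (8×37×25 + 22×28×4) mod 1036 = 540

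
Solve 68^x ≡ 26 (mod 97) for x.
23

Baby-step giant-step with step n = ⌈√97⌉ = 10.
Baby steps 68^j mod 97 (j:value) for j=0..9: 0:1, 1:68, 2:65, 3:55, 4:54, 5:83, 6:18, 7:60, 8:6, 9:20.
Giant-step multiplier: 68^(-10) ≡ 68^(96-10) = 68^86 ≡ 49 (mod 97).
Giant steps γ_i = 26·49^i mod 97: γ_0=26, γ_1=13, γ_2=55 (in table at j=3).
x = i·n + j = 2·10 + 3 = 23.
Check: 68^23 ≡ 26 (mod 97).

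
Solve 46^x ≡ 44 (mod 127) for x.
116

Baby-step giant-step with step n = ⌈√127⌉ = 12.
Baby steps 46^j mod 127 (j:value) for j=0..11: 0:1, 1:46, 2:84, 3:54, 4:71, 5:91, 6:122, 7:24, 8:88, 9:111, 10:26, 11:53.
Giant-step multiplier: 46^(-12) ≡ 46^(126-12) = 46^114 ≡ 61 (mod 127).
Giant steps γ_i = 44·61^i mod 127: γ_0=44, γ_1=17, γ_2=21, γ_3=11, γ_4=36, γ_5=37, γ_6=98, γ_7=9, γ_8=41, γ_9=88 (in table at j=8).
x = i·n + j = 9·12 + 8 = 116.
Check: 46^116 ≡ 44 (mod 127).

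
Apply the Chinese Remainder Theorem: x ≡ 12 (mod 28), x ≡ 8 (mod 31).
628

Using Chinese Remainder Theorem:
M = 28 × 31 = 868
M1 = 31, M2 = 28
y1 = 31^(-1) mod 28 = 19
y2 = 28^(-1) mod 31 = 10
x = (12×31×19 + 8×28×10) mod 868 = 628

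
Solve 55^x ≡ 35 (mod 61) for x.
23

Baby-step giant-step with step n = ⌈√61⌉ = 8.
Baby steps 55^j mod 61 (j:value) for j=0..7: 0:1, 1:55, 2:36, 3:28, 4:15, 5:32, 6:52, 7:54.
Giant-step multiplier: 55^(-8) ≡ 55^(60-8) = 55^52 ≡ 16 (mod 61).
Giant steps γ_i = 35·16^i mod 61: γ_0=35, γ_1=11, γ_2=54 (in table at j=7).
x = i·n + j = 2·8 + 7 = 23.
Check: 55^23 ≡ 35 (mod 61).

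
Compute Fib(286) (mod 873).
215

Matrix identity: Q^n = [[F_(n+1), F_n], [F_n, F_(n-1)]] with Q = [[1,1],[1,0]].
n = 286 = 100011110₂. Square-and-multiply, entries mod 873:
Q^1 = [[1,1],[1,0]]
Q^2 = (Q^1)² = [[2,1],[1,1]]
Q^4 = (Q^2)² = [[5,3],[3,2]]
Q^8 = (Q^4)² = [[34,21],[21,13]]
Q^17 = (Q^8)²·Q = [[838,724],[724,114]]
Q^35 = (Q^17)²·Q = [[306,728],[728,451]]
Q^71 = (Q^35)²·Q = [[531,298],[298,233]]
Q^143 = (Q^71)²·Q = [[432,613],[613,692]]
Q^286 = (Q^143)² = [[181,215],[215,839]]
F_286 mod 873 = Q^286[0][1] = 215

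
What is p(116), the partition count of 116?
1188908248

p(n) counts ways to write n as a sum of positive integers (order ignored).
Euler's pentagonal recurrence: p(k) = p(k-1) + p(k-2) - p(k-5) - p(k-7) + p(k-12) + p(k-15) - ... (offsets j(3j∓1)/2, signs ++--, p(0)=1, p(<0)=0).
DP table for k = 0..115: p(0)=1, p(1)=1, p(2)=2, p(3)=3, p(4)=5, p(5)=7, p(6)=11, p(7)=15, p(8)=22, p(9)=30, p(10)=42, p(11)=56, p(12)=77, p(13)=101, p(14)=135, p(15)=176, p(16)=231, p(17)=297, p(18)=385, p(19)=490, p(20)=627, p(21)=792, p(22)=1002, p(23)=1255, p(24)=1575, p(25)=1958, p(26)=2436, p(27)=3010, p(28)=3718, p(29)=4565, p(30)=5604, p(31)=6842, p(32)=8349, p(33)=10143, p(34)=12310, p(35)=14883, p(36)=17977, p(37)=21637, p(38)=26015, p(39)=31185, p(40)=37338, p(41)=44583, p(42)=53174, p(43)=63261, p(44)=75175, p(45)=89134, p(46)=105558, p(47)=124754, p(48)=147273, p(49)=173525, p(50)=204226, p(51)=239943, p(52)=281589, p(53)=329931, p(54)=386155, p(55)=451276, p(56)=526823, p(57)=614154, p(58)=715220, p(59)=831820, p(60)=966467, p(61)=1121505, p(62)=1300156, p(63)=1505499, p(64)=1741630, p(65)=2012558, p(66)=2323520, p(67)=2679689, p(68)=3087735, p(69)=3554345, p(70)=4087968, p(71)=4697205, p(72)=5392783, p(73)=6185689, p(74)=7089500, p(75)=8118264, p(76)=9289091, p(77)=10619863, p(78)=12132164, p(79)=13848650, p(80)=15796476, p(81)=18004327, p(82)=20506255, p(83)=23338469, p(84)=26543660, p(85)=30167357, p(86)=34262962, p(87)=38887673, p(88)=44108109, p(89)=49995925, p(90)=56634173, p(91)=64112359, p(92)=72533807, p(93)=82010177, p(94)=92669720, p(95)=104651419, p(96)=118114304, p(97)=133230930, p(98)=150198136, p(99)=169229875, p(100)=190569292, p(101)=214481126, p(102)=241265379, p(103)=271248950, p(104)=304801365, p(105)=342325709, p(106)=384276336, p(107)=431149389, p(108)=483502844, p(109)=541946240, p(110)=607163746, p(111)=679903203, p(112)=761002156, p(113)=851376628, p(114)=952050665, p(115)=1064144451.
Final step: p(116) = p(115) + p(114) - p(111) - p(109) + p(104) + p(101) - p(94) - p(90) + p(81) + p(76) - p(65) - p(59) + p(46) + p(39) - p(24) - p(16)
= 1064144451 + 952050665 - 679903203 - 541946240 + 304801365 + 214481126 - 92669720 - 56634173 + 18004327 + 9289091 - 2012558 - 831820 + 105558 + 31185 - 1575 - 231
= 1188908248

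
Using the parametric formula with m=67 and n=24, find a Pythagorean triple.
(3913, 3216, 5065)

Euclid's formula: a = m² - n², b = 2mn, c = m² + n²
m = 67, n = 24
a = 67² - 24² = 4489 - 576 = 3913
b = 2 × 67 × 24 = 3216
c = 67² + 24² = 4489 + 576 = 5065
Verification: 3913² + 3216² = 15311569 + 10342656 = 25654225 = 5065² ✓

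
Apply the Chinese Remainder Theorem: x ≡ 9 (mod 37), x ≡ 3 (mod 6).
9

Using Chinese Remainder Theorem:
M = 37 × 6 = 222
M1 = 6, M2 = 37
y1 = 6^(-1) mod 37 = 31
y2 = 37^(-1) mod 6 = 1
x = (9×6×31 + 3×37×1) mod 222 = 9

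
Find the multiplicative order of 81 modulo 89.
22

89 is prime, so ord(81) divides φ(89) = 88.
Divisors of 88: 1, 2, 4, 8, 11, 22, 44, 88.
Repeated squaring: 81^1 ≡ 81, 81^2 ≡ 64, 81^4 ≡ 2, 81^8 ≡ 4, 81^16 ≡ 16, 81^32 ≡ 78, 81^64 ≡ 32 (mod 89).
Test 81^d mod 89 for each divisor d in increasing order:
81^1 ≡ 81
81^2 ≡ 64
81^4 ≡ 2
81^8 ≡ 4
81^11 = 81^8·81^2·81^1 ≡ 88
81^22 = 81^16·81^4·81^2 ≡ 1  ← first divisor giving 1
The order is 22.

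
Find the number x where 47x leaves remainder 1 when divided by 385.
213

gcd(47, 385) = 1, so the inverse exists.
Extended Euclidean algorithm on (385, 47):
385 = 8 × 47 + 9  ⟹  9 = (1)·385 + (-8)·47
47 = 5 × 9 + 2  ⟹  2 = (-5)·385 + (41)·47
9 = 4 × 2 + 1  ⟹  1 = (21)·385 + (-172)·47
So (-172)·47 ≡ 1 (mod 385), i.e. 47^(-1) ≡ -172 ≡ 213 (mod 385).
Check: 47 × 213 = 10011 ≡ 1 (mod 385)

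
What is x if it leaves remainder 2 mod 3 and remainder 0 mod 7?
14

Using Chinese Remainder Theorem:
M = 3 × 7 = 21
M1 = 7, M2 = 3
y1 = 7^(-1) mod 3 = 1
y2 = 3^(-1) mod 7 = 5
x = (2×7×1 + 0×3×5) mod 21 = 14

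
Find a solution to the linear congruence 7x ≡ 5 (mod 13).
x ≡ 10 (mod 13)

gcd(7, 13) = 1, which divides 5, so solutions exist.
Find 7^(-1) mod 13 by the extended Euclidean algorithm:
13 = 1 × 7 + 6  ⟹  6 = (1)·13 + (-1)·7
7 = 1 × 6 + 1  ⟹  1 = (-1)·13 + (2)·7
So (2)·7 ≡ 1 (mod 13), i.e. 7^(-1) ≡ 2 (mod 13).
x ≡ 2 × 5 = 10 ≡ 10 (mod 13).
Check: 7 × 10 = 70 ≡ 5 (mod 13).
Unique solution: x ≡ 10 (mod 13)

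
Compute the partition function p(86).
34262962

p(n) counts ways to write n as a sum of positive integers (order ignored).
Euler's pentagonal recurrence: p(k) = p(k-1) + p(k-2) - p(k-5) - p(k-7) + p(k-12) + p(k-15) - ... (offsets j(3j∓1)/2, signs ++--, p(0)=1, p(<0)=0).
DP table for k = 0..85: p(0)=1, p(1)=1, p(2)=2, p(3)=3, p(4)=5, p(5)=7, p(6)=11, p(7)=15, p(8)=22, p(9)=30, p(10)=42, p(11)=56, p(12)=77, p(13)=101, p(14)=135, p(15)=176, p(16)=231, p(17)=297, p(18)=385, p(19)=490, p(20)=627, p(21)=792, p(22)=1002, p(23)=1255, p(24)=1575, p(25)=1958, p(26)=2436, p(27)=3010, p(28)=3718, p(29)=4565, p(30)=5604, p(31)=6842, p(32)=8349, p(33)=10143, p(34)=12310, p(35)=14883, p(36)=17977, p(37)=21637, p(38)=26015, p(39)=31185, p(40)=37338, p(41)=44583, p(42)=53174, p(43)=63261, p(44)=75175, p(45)=89134, p(46)=105558, p(47)=124754, p(48)=147273, p(49)=173525, p(50)=204226, p(51)=239943, p(52)=281589, p(53)=329931, p(54)=386155, p(55)=451276, p(56)=526823, p(57)=614154, p(58)=715220, p(59)=831820, p(60)=966467, p(61)=1121505, p(62)=1300156, p(63)=1505499, p(64)=1741630, p(65)=2012558, p(66)=2323520, p(67)=2679689, p(68)=3087735, p(69)=3554345, p(70)=4087968, p(71)=4697205, p(72)=5392783, p(73)=6185689, p(74)=7089500, p(75)=8118264, p(76)=9289091, p(77)=10619863, p(78)=12132164, p(79)=13848650, p(80)=15796476, p(81)=18004327, p(82)=20506255, p(83)=23338469, p(84)=26543660, p(85)=30167357.
Final step: p(86) = p(85) + p(84) - p(81) - p(79) + p(74) + p(71) - p(64) - p(60) + p(51) + p(46) - p(35) - p(29) + p(16) + p(9)
= 30167357 + 26543660 - 18004327 - 13848650 + 7089500 + 4697205 - 1741630 - 966467 + 239943 + 105558 - 14883 - 4565 + 231 + 30
= 34262962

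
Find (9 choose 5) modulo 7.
0

Using Lucas' theorem:
Write n=9 and k=5 in base 7:
n in base 7: [1, 2]
k in base 7: [0, 5]
C(9,5) mod 7 = ∏ C(n_i, k_i) mod 7
Digit binomials (mod 7): C(1,0) = 1; C(2,5) = 0 (k_i > n_i)
Product: 1 × 0 = 0 ≡ 0 (mod 7)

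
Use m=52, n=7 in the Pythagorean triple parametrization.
(2655, 728, 2753)

Euclid's formula: a = m² - n², b = 2mn, c = m² + n²
m = 52, n = 7
a = 52² - 7² = 2704 - 49 = 2655
b = 2 × 52 × 7 = 728
c = 52² + 7² = 2704 + 49 = 2753
Verification: 2655² + 728² = 7049025 + 529984 = 7579009 = 2753² ✓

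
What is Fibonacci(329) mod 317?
228

Matrix identity: Q^n = [[F_(n+1), F_n], [F_n, F_(n-1)]] with Q = [[1,1],[1,0]].
n = 329 = 101001001₂. Square-and-multiply, entries mod 317:
Q^1 = [[1,1],[1,0]]
Q^2 = (Q^1)² = [[2,1],[1,1]]
Q^5 = (Q^2)²·Q = [[8,5],[5,3]]
Q^10 = (Q^5)² = [[89,55],[55,34]]
Q^20 = (Q^10)² = [[168,108],[108,60]]
Q^41 = (Q^20)²·Q = [[161,263],[263,215]]
Q^82 = (Q^41)² = [[307,301],[301,6]]
Q^164 = (Q^82)² = [[39,64],[64,292]]
Q^329 = (Q^164)²·Q = [[173,228],[228,262]]
F_329 mod 317 = Q^329[0][1] = 228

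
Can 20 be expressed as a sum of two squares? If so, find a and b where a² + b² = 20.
2² + 4² (a=2, b=4)

Factorization: 20 = 2^2 × 5
By Fermat: n is sum of two squares iff every prime p ≡ 3 (mod 4) appears to even power.
All primes ≡ 3 (mod 4) appear to even power.
Search a = 0, 1, 2, … for 20 - a² a perfect square: first hit at a = 2: 20 - 4 = 16 = 4².
20 = 2² + 4² = 4 + 16 ✓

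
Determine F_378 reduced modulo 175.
139

Matrix identity: Q^n = [[F_(n+1), F_n], [F_n, F_(n-1)]] with Q = [[1,1],[1,0]].
n = 378 = 101111010₂. Square-and-multiply, entries mod 175:
Q^1 = [[1,1],[1,0]]
Q^2 = (Q^1)² = [[2,1],[1,1]]
Q^5 = (Q^2)²·Q = [[8,5],[5,3]]
Q^11 = (Q^5)²·Q = [[144,89],[89,55]]
Q^23 = (Q^11)²·Q = [[168,132],[132,36]]
Q^47 = (Q^23)²·Q = [[126,148],[148,153]]
Q^94 = (Q^47)² = [[155,167],[167,163]]
Q^189 = (Q^94)²·Q = [[20,114],[114,81]]
Q^378 = (Q^189)² = [[96,139],[139,132]]
F_378 mod 175 = Q^378[0][1] = 139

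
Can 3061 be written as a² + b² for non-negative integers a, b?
6² + 55² (a=6, b=55)

Factorization: 3061 = 3061
By Fermat: n is sum of two squares iff every prime p ≡ 3 (mod 4) appears to even power.
All primes ≡ 3 (mod 4) appear to even power.
Search a = 0, 1, 2, … for 3061 - a² a perfect square: first hit at a = 6: 3061 - 36 = 3025 = 55².
3061 = 6² + 55² = 36 + 3025 ✓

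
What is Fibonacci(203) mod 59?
44

Matrix identity: Q^n = [[F_(n+1), F_n], [F_n, F_(n-1)]] with Q = [[1,1],[1,0]].
n = 203 = 11001011₂. Square-and-multiply, entries mod 59:
Q^1 = [[1,1],[1,0]]
Q^3 = (Q^1)²·Q = [[3,2],[2,1]]
Q^6 = (Q^3)² = [[13,8],[8,5]]
Q^12 = (Q^6)² = [[56,26],[26,30]]
Q^25 = (Q^12)²·Q = [[30,36],[36,53]]
Q^50 = (Q^25)² = [[13,38],[38,34]]
Q^101 = (Q^50)²·Q = [[36,20],[20,16]]
Q^203 = (Q^101)²·Q = [[22,44],[44,37]]
F_203 mod 59 = Q^203[0][1] = 44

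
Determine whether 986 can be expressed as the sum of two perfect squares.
5² + 31² (a=5, b=31)

Factorization: 986 = 2 × 17 × 29
By Fermat: n is sum of two squares iff every prime p ≡ 3 (mod 4) appears to even power.
All primes ≡ 3 (mod 4) appear to even power.
Search a = 0, 1, 2, … for 986 - a² a perfect square: first hit at a = 5: 986 - 25 = 961 = 31².
986 = 5² + 31² = 25 + 961 ✓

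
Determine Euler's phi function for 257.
256

257 = 257
φ(n) = n × ∏(1 - 1/p) for each prime p dividing n
φ(257) = 257 × (1 - 1/257) = 256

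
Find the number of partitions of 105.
342325709

p(n) counts ways to write n as a sum of positive integers (order ignored).
Euler's pentagonal recurrence: p(k) = p(k-1) + p(k-2) - p(k-5) - p(k-7) + p(k-12) + p(k-15) - ... (offsets j(3j∓1)/2, signs ++--, p(0)=1, p(<0)=0).
DP table for k = 0..104: p(0)=1, p(1)=1, p(2)=2, p(3)=3, p(4)=5, p(5)=7, p(6)=11, p(7)=15, p(8)=22, p(9)=30, p(10)=42, p(11)=56, p(12)=77, p(13)=101, p(14)=135, p(15)=176, p(16)=231, p(17)=297, p(18)=385, p(19)=490, p(20)=627, p(21)=792, p(22)=1002, p(23)=1255, p(24)=1575, p(25)=1958, p(26)=2436, p(27)=3010, p(28)=3718, p(29)=4565, p(30)=5604, p(31)=6842, p(32)=8349, p(33)=10143, p(34)=12310, p(35)=14883, p(36)=17977, p(37)=21637, p(38)=26015, p(39)=31185, p(40)=37338, p(41)=44583, p(42)=53174, p(43)=63261, p(44)=75175, p(45)=89134, p(46)=105558, p(47)=124754, p(48)=147273, p(49)=173525, p(50)=204226, p(51)=239943, p(52)=281589, p(53)=329931, p(54)=386155, p(55)=451276, p(56)=526823, p(57)=614154, p(58)=715220, p(59)=831820, p(60)=966467, p(61)=1121505, p(62)=1300156, p(63)=1505499, p(64)=1741630, p(65)=2012558, p(66)=2323520, p(67)=2679689, p(68)=3087735, p(69)=3554345, p(70)=4087968, p(71)=4697205, p(72)=5392783, p(73)=6185689, p(74)=7089500, p(75)=8118264, p(76)=9289091, p(77)=10619863, p(78)=12132164, p(79)=13848650, p(80)=15796476, p(81)=18004327, p(82)=20506255, p(83)=23338469, p(84)=26543660, p(85)=30167357, p(86)=34262962, p(87)=38887673, p(88)=44108109, p(89)=49995925, p(90)=56634173, p(91)=64112359, p(92)=72533807, p(93)=82010177, p(94)=92669720, p(95)=104651419, p(96)=118114304, p(97)=133230930, p(98)=150198136, p(99)=169229875, p(100)=190569292, p(101)=214481126, p(102)=241265379, p(103)=271248950, p(104)=304801365.
Final step: p(105) = p(104) + p(103) - p(100) - p(98) + p(93) + p(90) - p(83) - p(79) + p(70) + p(65) - p(54) - p(48) + p(35) + p(28) - p(13) - p(5)
= 304801365 + 271248950 - 190569292 - 150198136 + 82010177 + 56634173 - 23338469 - 13848650 + 4087968 + 2012558 - 386155 - 147273 + 14883 + 3718 - 101 - 7
= 342325709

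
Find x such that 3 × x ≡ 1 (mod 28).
19

gcd(3, 28) = 1, so the inverse exists.
Extended Euclidean algorithm on (28, 3):
28 = 9 × 3 + 1  ⟹  1 = (1)·28 + (-9)·3
So (-9)·3 ≡ 1 (mod 28), i.e. 3^(-1) ≡ -9 ≡ 19 (mod 28).
Check: 3 × 19 = 57 ≡ 1 (mod 28)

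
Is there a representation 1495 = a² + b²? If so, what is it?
Not possible

Factorization: 1495 = 5 × 13 × 23
By Fermat: n is sum of two squares iff every prime p ≡ 3 (mod 4) appears to even power.
Prime(s) ≡ 3 (mod 4) with odd exponent: [(23, 1)]
Therefore 1495 cannot be expressed as a² + b².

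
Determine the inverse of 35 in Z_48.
11

gcd(35, 48) = 1, so the inverse exists.
Extended Euclidean algorithm on (48, 35):
48 = 1 × 35 + 13  ⟹  13 = (1)·48 + (-1)·35
35 = 2 × 13 + 9  ⟹  9 = (-2)·48 + (3)·35
13 = 1 × 9 + 4  ⟹  4 = (3)·48 + (-4)·35
9 = 2 × 4 + 1  ⟹  1 = (-8)·48 + (11)·35
So (11)·35 ≡ 1 (mod 48), i.e. 35^(-1) ≡ 11 (mod 48).
Check: 35 × 11 = 385 ≡ 1 (mod 48)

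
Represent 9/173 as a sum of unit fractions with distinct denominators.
1/20 + 1/495 + 1/342540

Greedy algorithm:
9/173: ceiling(173/9) = 20, use 1/20
7/3460: ceiling(3460/7) = 495, use 1/495
1/342540: ceiling(342540/1) = 342540, use 1/342540
Result: 9/173 = 1/20 + 1/495 + 1/342540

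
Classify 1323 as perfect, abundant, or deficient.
deficient

Proper divisors of 1323: sum = 1 + 3 + 7 + 9 + 21 + 27 + 49 + 63 + 147 + 189 + 441 = 957
Since 957 < 1323, 1323 is deficient.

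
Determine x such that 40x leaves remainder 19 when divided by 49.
x ≡ 36 (mod 49)

gcd(40, 49) = 1, which divides 19, so solutions exist.
Find 40^(-1) mod 49 by the extended Euclidean algorithm:
49 = 1 × 40 + 9  ⟹  9 = (1)·49 + (-1)·40
40 = 4 × 9 + 4  ⟹  4 = (-4)·49 + (5)·40
9 = 2 × 4 + 1  ⟹  1 = (9)·49 + (-11)·40
So (-11)·40 ≡ 1 (mod 49), i.e. 40^(-1) ≡ -11 ≡ 38 (mod 49).
x ≡ 38 × 19 = 722 ≡ 36 (mod 49).
Check: 40 × 36 = 1440 ≡ 19 (mod 49).
Unique solution: x ≡ 36 (mod 49)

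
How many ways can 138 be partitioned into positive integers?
12292341831

p(n) counts ways to write n as a sum of positive integers (order ignored).
Euler's pentagonal recurrence: p(k) = p(k-1) + p(k-2) - p(k-5) - p(k-7) + p(k-12) + p(k-15) - ... (offsets j(3j∓1)/2, signs ++--, p(0)=1, p(<0)=0).
DP table for k = 0..137: p(0)=1, p(1)=1, p(2)=2, p(3)=3, p(4)=5, p(5)=7, p(6)=11, p(7)=15, p(8)=22, p(9)=30, p(10)=42, p(11)=56, p(12)=77, p(13)=101, p(14)=135, p(15)=176, p(16)=231, p(17)=297, p(18)=385, p(19)=490, p(20)=627, p(21)=792, p(22)=1002, p(23)=1255, p(24)=1575, p(25)=1958, p(26)=2436, p(27)=3010, p(28)=3718, p(29)=4565, p(30)=5604, p(31)=6842, p(32)=8349, p(33)=10143, p(34)=12310, p(35)=14883, p(36)=17977, p(37)=21637, p(38)=26015, p(39)=31185, p(40)=37338, p(41)=44583, p(42)=53174, p(43)=63261, p(44)=75175, p(45)=89134, p(46)=105558, p(47)=124754, p(48)=147273, p(49)=173525, p(50)=204226, p(51)=239943, p(52)=281589, p(53)=329931, p(54)=386155, p(55)=451276, p(56)=526823, p(57)=614154, p(58)=715220, p(59)=831820, p(60)=966467, p(61)=1121505, p(62)=1300156, p(63)=1505499, p(64)=1741630, p(65)=2012558, p(66)=2323520, p(67)=2679689, p(68)=3087735, p(69)=3554345, p(70)=4087968, p(71)=4697205, p(72)=5392783, p(73)=6185689, p(74)=7089500, p(75)=8118264, p(76)=9289091, p(77)=10619863, p(78)=12132164, p(79)=13848650, p(80)=15796476, p(81)=18004327, p(82)=20506255, p(83)=23338469, p(84)=26543660, p(85)=30167357, p(86)=34262962, p(87)=38887673, p(88)=44108109, p(89)=49995925, p(90)=56634173, p(91)=64112359, p(92)=72533807, p(93)=82010177, p(94)=92669720, p(95)=104651419, p(96)=118114304, p(97)=133230930, p(98)=150198136, p(99)=169229875, p(100)=190569292, p(101)=214481126, p(102)=241265379, p(103)=271248950, p(104)=304801365, p(105)=342325709, p(106)=384276336, p(107)=431149389, p(108)=483502844, p(109)=541946240, p(110)=607163746, p(111)=679903203, p(112)=761002156, p(113)=851376628, p(114)=952050665, p(115)=1064144451, p(116)=1188908248, p(117)=1327710076, p(118)=1482074143, p(119)=1653668665, p(120)=1844349560, p(121)=2056148051, p(122)=2291320912, p(123)=2552338241, p(124)=2841940500, p(125)=3163127352, p(126)=3519222692, p(127)=3913864295, p(128)=4351078600, p(129)=4835271870, p(130)=5371315400, p(131)=5964539504, p(132)=6620830889, p(133)=7346629512, p(134)=8149040695, p(135)=9035836076, p(136)=10015581680, p(137)=11097645016.
Final step: p(138) = p(137) + p(136) - p(133) - p(131) + p(126) + p(123) - p(116) - p(112) + p(103) + p(98) - p(87) - p(81) + p(68) + p(61) - p(46) - p(38) + p(21) + p(12)
= 11097645016 + 10015581680 - 7346629512 - 5964539504 + 3519222692 + 2552338241 - 1188908248 - 761002156 + 271248950 + 150198136 - 38887673 - 18004327 + 3087735 + 1121505 - 105558 - 26015 + 792 + 77
= 12292341831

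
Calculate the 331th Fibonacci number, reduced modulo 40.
29

Matrix identity: Q^n = [[F_(n+1), F_n], [F_n, F_(n-1)]] with Q = [[1,1],[1,0]].
n = 331 = 101001011₂. Square-and-multiply, entries mod 40:
Q^1 = [[1,1],[1,0]]
Q^2 = (Q^1)² = [[2,1],[1,1]]
Q^5 = (Q^2)²·Q = [[8,5],[5,3]]
Q^10 = (Q^5)² = [[9,15],[15,34]]
Q^20 = (Q^10)² = [[26,5],[5,21]]
Q^41 = (Q^20)²·Q = [[16,21],[21,35]]
Q^82 = (Q^41)² = [[17,31],[31,26]]
Q^165 = (Q^82)²·Q = [[23,10],[10,13]]
Q^331 = (Q^165)²·Q = [[29,29],[29,0]]
F_331 mod 40 = Q^331[0][1] = 29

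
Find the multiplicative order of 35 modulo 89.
88

89 is prime, so ord(35) divides φ(89) = 88.
Divisors of 88: 1, 2, 4, 8, 11, 22, 44, 88.
Repeated squaring: 35^1 ≡ 35, 35^2 ≡ 68, 35^4 ≡ 85, 35^8 ≡ 16, 35^16 ≡ 78, 35^32 ≡ 32, 35^64 ≡ 45 (mod 89).
Test 35^d mod 89 for each divisor d in increasing order:
35^1 ≡ 35
35^2 ≡ 68
35^4 ≡ 85
35^8 ≡ 16
35^11 = 35^8·35^2·35^1 ≡ 77
35^22 = 35^16·35^4·35^2 ≡ 55
35^44 = 35^32·35^8·35^4 ≡ 88
35^88 = 35^64·35^16·35^8 ≡ 1  ← first divisor giving 1
The order is 88.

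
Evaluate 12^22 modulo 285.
159

Repeated squaring. Binary of 22 = 10110.
12^1 ≡ 12 (mod 285); 12^2 ≡ 144 (mod 285); 12^4 ≡ 216 (mod 285); 12^8 ≡ 201 (mod 285); 12^16 ≡ 216 (mod 285)
12^22 = 12^2 × 12^4 × 12^16 ≡ 159 (mod 285)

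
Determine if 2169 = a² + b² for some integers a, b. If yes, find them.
12² + 45² (a=12, b=45)

Factorization: 2169 = 3^2 × 241
By Fermat: n is sum of two squares iff every prime p ≡ 3 (mod 4) appears to even power.
All primes ≡ 3 (mod 4) appear to even power.
Search a = 0, 1, 2, … for 2169 - a² a perfect square: first hit at a = 12: 2169 - 144 = 2025 = 45².
2169 = 12² + 45² = 144 + 2025 ✓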